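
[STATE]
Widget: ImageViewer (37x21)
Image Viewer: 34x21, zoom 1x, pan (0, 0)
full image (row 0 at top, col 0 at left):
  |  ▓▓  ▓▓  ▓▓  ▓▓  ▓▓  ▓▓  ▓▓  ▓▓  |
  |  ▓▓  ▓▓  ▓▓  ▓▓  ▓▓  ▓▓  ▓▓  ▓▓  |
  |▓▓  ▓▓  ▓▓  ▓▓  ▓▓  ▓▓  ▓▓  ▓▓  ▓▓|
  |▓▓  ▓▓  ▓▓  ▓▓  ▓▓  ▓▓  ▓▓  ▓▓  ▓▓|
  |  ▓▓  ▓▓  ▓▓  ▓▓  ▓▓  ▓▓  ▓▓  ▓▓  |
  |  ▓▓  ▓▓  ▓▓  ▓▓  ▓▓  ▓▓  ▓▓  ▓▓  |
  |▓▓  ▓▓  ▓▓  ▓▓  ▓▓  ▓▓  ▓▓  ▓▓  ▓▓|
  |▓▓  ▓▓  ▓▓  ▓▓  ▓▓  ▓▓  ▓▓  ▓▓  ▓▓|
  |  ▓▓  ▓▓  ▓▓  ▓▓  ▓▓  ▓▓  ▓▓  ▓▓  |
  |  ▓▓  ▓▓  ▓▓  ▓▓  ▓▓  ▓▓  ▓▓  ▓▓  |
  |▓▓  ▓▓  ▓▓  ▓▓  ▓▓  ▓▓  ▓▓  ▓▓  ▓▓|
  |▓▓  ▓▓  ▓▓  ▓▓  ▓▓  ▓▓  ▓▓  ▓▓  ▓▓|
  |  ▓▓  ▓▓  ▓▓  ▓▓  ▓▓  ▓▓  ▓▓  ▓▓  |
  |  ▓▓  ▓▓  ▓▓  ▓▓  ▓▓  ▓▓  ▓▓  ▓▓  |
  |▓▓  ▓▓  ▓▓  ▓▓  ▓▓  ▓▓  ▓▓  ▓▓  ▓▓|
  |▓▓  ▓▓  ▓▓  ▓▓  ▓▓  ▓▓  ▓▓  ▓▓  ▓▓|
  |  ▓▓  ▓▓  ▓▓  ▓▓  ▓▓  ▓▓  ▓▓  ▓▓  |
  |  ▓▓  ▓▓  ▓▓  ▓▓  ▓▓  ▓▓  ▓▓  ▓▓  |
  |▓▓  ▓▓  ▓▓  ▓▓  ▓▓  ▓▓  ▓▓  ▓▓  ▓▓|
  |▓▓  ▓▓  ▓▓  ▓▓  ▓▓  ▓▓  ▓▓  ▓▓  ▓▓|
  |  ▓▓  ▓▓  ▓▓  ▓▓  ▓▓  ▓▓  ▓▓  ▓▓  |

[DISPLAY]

  ▓▓  ▓▓  ▓▓  ▓▓  ▓▓  ▓▓  ▓▓  ▓▓     
  ▓▓  ▓▓  ▓▓  ▓▓  ▓▓  ▓▓  ▓▓  ▓▓     
▓▓  ▓▓  ▓▓  ▓▓  ▓▓  ▓▓  ▓▓  ▓▓  ▓▓   
▓▓  ▓▓  ▓▓  ▓▓  ▓▓  ▓▓  ▓▓  ▓▓  ▓▓   
  ▓▓  ▓▓  ▓▓  ▓▓  ▓▓  ▓▓  ▓▓  ▓▓     
  ▓▓  ▓▓  ▓▓  ▓▓  ▓▓  ▓▓  ▓▓  ▓▓     
▓▓  ▓▓  ▓▓  ▓▓  ▓▓  ▓▓  ▓▓  ▓▓  ▓▓   
▓▓  ▓▓  ▓▓  ▓▓  ▓▓  ▓▓  ▓▓  ▓▓  ▓▓   
  ▓▓  ▓▓  ▓▓  ▓▓  ▓▓  ▓▓  ▓▓  ▓▓     
  ▓▓  ▓▓  ▓▓  ▓▓  ▓▓  ▓▓  ▓▓  ▓▓     
▓▓  ▓▓  ▓▓  ▓▓  ▓▓  ▓▓  ▓▓  ▓▓  ▓▓   
▓▓  ▓▓  ▓▓  ▓▓  ▓▓  ▓▓  ▓▓  ▓▓  ▓▓   
  ▓▓  ▓▓  ▓▓  ▓▓  ▓▓  ▓▓  ▓▓  ▓▓     
  ▓▓  ▓▓  ▓▓  ▓▓  ▓▓  ▓▓  ▓▓  ▓▓     
▓▓  ▓▓  ▓▓  ▓▓  ▓▓  ▓▓  ▓▓  ▓▓  ▓▓   
▓▓  ▓▓  ▓▓  ▓▓  ▓▓  ▓▓  ▓▓  ▓▓  ▓▓   
  ▓▓  ▓▓  ▓▓  ▓▓  ▓▓  ▓▓  ▓▓  ▓▓     
  ▓▓  ▓▓  ▓▓  ▓▓  ▓▓  ▓▓  ▓▓  ▓▓     
▓▓  ▓▓  ▓▓  ▓▓  ▓▓  ▓▓  ▓▓  ▓▓  ▓▓   
▓▓  ▓▓  ▓▓  ▓▓  ▓▓  ▓▓  ▓▓  ▓▓  ▓▓   
  ▓▓  ▓▓  ▓▓  ▓▓  ▓▓  ▓▓  ▓▓  ▓▓     


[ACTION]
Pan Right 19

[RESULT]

▓  ▓▓  ▓▓  ▓▓                        
▓  ▓▓  ▓▓  ▓▓                        
 ▓▓  ▓▓  ▓▓  ▓▓                      
 ▓▓  ▓▓  ▓▓  ▓▓                      
▓  ▓▓  ▓▓  ▓▓                        
▓  ▓▓  ▓▓  ▓▓                        
 ▓▓  ▓▓  ▓▓  ▓▓                      
 ▓▓  ▓▓  ▓▓  ▓▓                      
▓  ▓▓  ▓▓  ▓▓                        
▓  ▓▓  ▓▓  ▓▓                        
 ▓▓  ▓▓  ▓▓  ▓▓                      
 ▓▓  ▓▓  ▓▓  ▓▓                      
▓  ▓▓  ▓▓  ▓▓                        
▓  ▓▓  ▓▓  ▓▓                        
 ▓▓  ▓▓  ▓▓  ▓▓                      
 ▓▓  ▓▓  ▓▓  ▓▓                      
▓  ▓▓  ▓▓  ▓▓                        
▓  ▓▓  ▓▓  ▓▓                        
 ▓▓  ▓▓  ▓▓  ▓▓                      
 ▓▓  ▓▓  ▓▓  ▓▓                      
▓  ▓▓  ▓▓  ▓▓                        


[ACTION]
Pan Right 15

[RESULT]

                                     
                                     
                                     
                                     
                                     
                                     
                                     
                                     
                                     
                                     
                                     
                                     
                                     
                                     
                                     
                                     
                                     
                                     
                                     
                                     
                                     


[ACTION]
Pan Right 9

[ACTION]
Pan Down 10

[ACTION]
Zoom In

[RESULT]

 ▓▓▓▓    ▓▓▓▓    ▓▓▓▓                
 ▓▓▓▓    ▓▓▓▓    ▓▓▓▓                
▓    ▓▓▓▓    ▓▓▓▓    ▓▓▓▓            
▓    ▓▓▓▓    ▓▓▓▓    ▓▓▓▓            
▓    ▓▓▓▓    ▓▓▓▓    ▓▓▓▓            
▓    ▓▓▓▓    ▓▓▓▓    ▓▓▓▓            
 ▓▓▓▓    ▓▓▓▓    ▓▓▓▓                
 ▓▓▓▓    ▓▓▓▓    ▓▓▓▓                
 ▓▓▓▓    ▓▓▓▓    ▓▓▓▓                
 ▓▓▓▓    ▓▓▓▓    ▓▓▓▓                
▓    ▓▓▓▓    ▓▓▓▓    ▓▓▓▓            
▓    ▓▓▓▓    ▓▓▓▓    ▓▓▓▓            
▓    ▓▓▓▓    ▓▓▓▓    ▓▓▓▓            
▓    ▓▓▓▓    ▓▓▓▓    ▓▓▓▓            
 ▓▓▓▓    ▓▓▓▓    ▓▓▓▓                
 ▓▓▓▓    ▓▓▓▓    ▓▓▓▓                
 ▓▓▓▓    ▓▓▓▓    ▓▓▓▓                
 ▓▓▓▓    ▓▓▓▓    ▓▓▓▓                
▓    ▓▓▓▓    ▓▓▓▓    ▓▓▓▓            
▓    ▓▓▓▓    ▓▓▓▓    ▓▓▓▓            
▓    ▓▓▓▓    ▓▓▓▓    ▓▓▓▓            


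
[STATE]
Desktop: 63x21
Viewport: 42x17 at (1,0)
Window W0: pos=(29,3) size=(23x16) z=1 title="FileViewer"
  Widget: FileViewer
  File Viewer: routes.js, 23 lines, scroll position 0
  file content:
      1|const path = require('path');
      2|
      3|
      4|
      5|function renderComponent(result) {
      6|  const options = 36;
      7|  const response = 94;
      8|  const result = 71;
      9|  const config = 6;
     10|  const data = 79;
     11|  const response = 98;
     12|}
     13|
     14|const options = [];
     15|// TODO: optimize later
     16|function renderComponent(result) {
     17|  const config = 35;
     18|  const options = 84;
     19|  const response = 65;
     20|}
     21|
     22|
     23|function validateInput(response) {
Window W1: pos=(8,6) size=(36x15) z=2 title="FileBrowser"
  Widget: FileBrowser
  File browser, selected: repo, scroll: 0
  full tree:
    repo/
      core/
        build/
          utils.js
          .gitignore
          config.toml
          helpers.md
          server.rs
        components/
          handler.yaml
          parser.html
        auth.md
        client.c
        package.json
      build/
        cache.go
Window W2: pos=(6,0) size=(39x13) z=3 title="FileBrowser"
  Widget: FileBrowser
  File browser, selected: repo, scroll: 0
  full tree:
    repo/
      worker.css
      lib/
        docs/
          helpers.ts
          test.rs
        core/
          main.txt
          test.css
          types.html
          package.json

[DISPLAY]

     ┏━━━━━━━━━━━━━━━━━━━━━━━━━━━━━━━━━━━━
     ┃ FileBrowser                        
     ┠────────────────────────────────────
     ┃> [-] repo/                         
     ┃    worker.css                      
     ┃    [+] lib/                        
     ┃                                    
     ┃                                    
     ┃                                    
     ┃                                    
     ┃                                    
     ┃                                    
     ┗━━━━━━━━━━━━━━━━━━━━━━━━━━━━━━━━━━━━
       ┃                                  
       ┃                                  
       ┃                                  
       ┃                                  


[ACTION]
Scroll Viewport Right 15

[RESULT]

━━━━━━━━━━━━━━━━━━━━━━━━━━━━┓             
ser                         ┃             
────────────────────────────┨             
o/                          ┃━━━━━━┓      
r.css                       ┃      ┃      
ib/                         ┃──────┨      
                            ┃quire▲┃      
                            ┃     █┃      
                            ┃     ░┃      
                            ┃     ░┃      
                            ┃Compo░┃      
                            ┃ = 36░┃      
━━━━━━━━━━━━━━━━━━━━━━━━━━━━┛e = 9░┃      
                           ┃ = 71;░┃      
                           ┃ = 6; ░┃      
                           ┃ 79;  ░┃      
                           ┃se = 9░┃      


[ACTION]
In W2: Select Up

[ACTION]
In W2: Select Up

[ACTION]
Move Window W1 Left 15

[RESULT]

━━━━━━━━━━━━━━━━━━━━━━━━━━━━┓             
ser                         ┃             
────────────────────────────┨             
o/                          ┃━━━━━━┓      
r.css                       ┃      ┃      
ib/                         ┃──────┨      
                            ┃quire▲┃      
                            ┃     █┃      
                            ┃     ░┃      
                            ┃     ░┃      
                            ┃Compo░┃      
                            ┃ = 36░┃      
━━━━━━━━━━━━━━━━━━━━━━━━━━━━┛e = 9░┃      
                   ┃t result = 71;░┃      
                   ┃t config = 6; ░┃      
                   ┃t data = 79;  ░┃      
                   ┃t response = 9░┃      


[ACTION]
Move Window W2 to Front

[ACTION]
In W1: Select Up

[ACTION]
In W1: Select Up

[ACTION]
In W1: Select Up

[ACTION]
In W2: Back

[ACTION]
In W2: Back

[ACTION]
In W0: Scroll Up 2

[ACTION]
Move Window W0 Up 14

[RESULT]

━━━━━━━━━━━━━━━━━━━━━━━━━━━━┓━━━━━━┓      
ser                         ┃      ┃      
────────────────────────────┨──────┨      
o/                          ┃quire▲┃      
r.css                       ┃     █┃      
ib/                         ┃     ░┃      
                            ┃     ░┃      
                            ┃Compo░┃      
                            ┃ = 36░┃      
                            ┃e = 9░┃      
                            ┃= 71;░┃      
                            ┃= 6; ░┃      
━━━━━━━━━━━━━━━━━━━━━━━━━━━━┛79;  ░┃      
                   ┃t response = 9░┃      
                   ┃              ▼┃      
                   ┃━━━━━━━━━━━━━━━┛      
                   ┃                      


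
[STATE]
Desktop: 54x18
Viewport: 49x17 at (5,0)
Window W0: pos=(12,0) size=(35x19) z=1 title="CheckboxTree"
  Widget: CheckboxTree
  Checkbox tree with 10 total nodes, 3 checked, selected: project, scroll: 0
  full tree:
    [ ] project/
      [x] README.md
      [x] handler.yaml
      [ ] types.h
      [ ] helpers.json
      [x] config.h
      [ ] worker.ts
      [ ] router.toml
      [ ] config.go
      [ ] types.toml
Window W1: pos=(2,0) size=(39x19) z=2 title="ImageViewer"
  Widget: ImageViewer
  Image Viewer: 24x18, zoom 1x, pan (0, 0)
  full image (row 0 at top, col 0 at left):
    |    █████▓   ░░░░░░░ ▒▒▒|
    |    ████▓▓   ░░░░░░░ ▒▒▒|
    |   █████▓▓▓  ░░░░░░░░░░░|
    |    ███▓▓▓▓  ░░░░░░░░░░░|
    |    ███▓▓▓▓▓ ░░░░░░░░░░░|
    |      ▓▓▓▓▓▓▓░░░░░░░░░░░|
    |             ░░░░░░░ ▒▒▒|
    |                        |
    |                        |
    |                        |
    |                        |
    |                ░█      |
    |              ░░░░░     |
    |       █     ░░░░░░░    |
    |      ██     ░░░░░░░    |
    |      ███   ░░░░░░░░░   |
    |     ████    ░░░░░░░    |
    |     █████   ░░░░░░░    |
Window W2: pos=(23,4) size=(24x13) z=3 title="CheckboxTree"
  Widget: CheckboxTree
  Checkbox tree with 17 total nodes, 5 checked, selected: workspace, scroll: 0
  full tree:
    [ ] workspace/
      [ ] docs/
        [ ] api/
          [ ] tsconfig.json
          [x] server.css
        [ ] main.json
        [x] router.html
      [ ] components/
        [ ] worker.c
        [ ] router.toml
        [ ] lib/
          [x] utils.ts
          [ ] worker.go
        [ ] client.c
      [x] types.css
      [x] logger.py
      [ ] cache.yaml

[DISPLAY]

━━━━━━━━━━━━━━━━━━━━━━━━━━━━━━━━━━━┓━━━━━┓       
mageViewer                         ┃     ┃       
───────────────────────────────────┨─────┨       
  █████▓   ░░░░░░░ ▒▒▒             ┃     ┃       
  ████▓▓   ░░░░░░░┏━━━━━━━━━━━━━━━━━━━━━━┓       
 █████▓▓▓  ░░░░░░░┃ CheckboxTree         ┃       
  ███▓▓▓▓  ░░░░░░░┠──────────────────────┨       
  ███▓▓▓▓▓ ░░░░░░░┃>[-] workspace/       ┃       
    ▓▓▓▓▓▓▓░░░░░░░┃   [-] docs/          ┃       
           ░░░░░░░┃     [-] api/         ┃       
                  ┃       [ ] tsconfig.js┃       
                  ┃       [x] server.css ┃       
                  ┃     [ ] main.json    ┃       
                  ┃     [x] router.html  ┃       
              ░█  ┃   [-] components/    ┃       
            ░░░░░ ┃     [ ] worker.c     ┃       
     █     ░░░░░░░┗━━━━━━━━━━━━━━━━━━━━━━┛       


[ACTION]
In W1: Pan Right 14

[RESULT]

━━━━━━━━━━━━━━━━━━━━━━━━━━━━━━━━━━━┓━━━━━┓       
mageViewer                         ┃     ┃       
───────────────────────────────────┨─────┨       
░░░░ ▒▒▒                           ┃     ┃       
░░░░ ▒▒▒          ┏━━━━━━━━━━━━━━━━━━━━━━┓       
░░░░░░░░          ┃ CheckboxTree         ┃       
░░░░░░░░          ┠──────────────────────┨       
░░░░░░░░          ┃>[-] workspace/       ┃       
░░░░░░░░          ┃   [-] docs/          ┃       
░░░░ ▒▒▒          ┃     [-] api/         ┃       
                  ┃       [ ] tsconfig.js┃       
                  ┃       [x] server.css ┃       
                  ┃     [ ] main.json    ┃       
                  ┃     [x] router.html  ┃       
░█                ┃   [-] components/    ┃       
░░░               ┃     [ ] worker.c     ┃       
░░░░              ┗━━━━━━━━━━━━━━━━━━━━━━┛       


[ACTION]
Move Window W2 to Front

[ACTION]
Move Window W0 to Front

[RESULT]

━━━━━━━┏━━━━━━━━━━━━━━━━━━━━━━━━━━━━━━━━━┓       
mageVie┃ CheckboxTree                    ┃       
───────┠─────────────────────────────────┨       
░░░░ ▒▒┃>[-] project/                    ┃       
░░░░ ▒▒┃   [x] README.md                 ┃       
░░░░░░░┃   [x] handler.yaml              ┃       
░░░░░░░┃   [ ] types.h                   ┃       
░░░░░░░┃   [ ] helpers.json              ┃       
░░░░░░░┃   [x] config.h                  ┃       
░░░░ ▒▒┃   [ ] worker.ts                 ┃       
       ┃   [ ] router.toml               ┃       
       ┃   [ ] config.go                 ┃       
       ┃   [ ] types.toml                ┃       
       ┃                                 ┃       
░█     ┃                                 ┃       
░░░    ┃                                 ┃       
░░░░   ┃                                 ┃       


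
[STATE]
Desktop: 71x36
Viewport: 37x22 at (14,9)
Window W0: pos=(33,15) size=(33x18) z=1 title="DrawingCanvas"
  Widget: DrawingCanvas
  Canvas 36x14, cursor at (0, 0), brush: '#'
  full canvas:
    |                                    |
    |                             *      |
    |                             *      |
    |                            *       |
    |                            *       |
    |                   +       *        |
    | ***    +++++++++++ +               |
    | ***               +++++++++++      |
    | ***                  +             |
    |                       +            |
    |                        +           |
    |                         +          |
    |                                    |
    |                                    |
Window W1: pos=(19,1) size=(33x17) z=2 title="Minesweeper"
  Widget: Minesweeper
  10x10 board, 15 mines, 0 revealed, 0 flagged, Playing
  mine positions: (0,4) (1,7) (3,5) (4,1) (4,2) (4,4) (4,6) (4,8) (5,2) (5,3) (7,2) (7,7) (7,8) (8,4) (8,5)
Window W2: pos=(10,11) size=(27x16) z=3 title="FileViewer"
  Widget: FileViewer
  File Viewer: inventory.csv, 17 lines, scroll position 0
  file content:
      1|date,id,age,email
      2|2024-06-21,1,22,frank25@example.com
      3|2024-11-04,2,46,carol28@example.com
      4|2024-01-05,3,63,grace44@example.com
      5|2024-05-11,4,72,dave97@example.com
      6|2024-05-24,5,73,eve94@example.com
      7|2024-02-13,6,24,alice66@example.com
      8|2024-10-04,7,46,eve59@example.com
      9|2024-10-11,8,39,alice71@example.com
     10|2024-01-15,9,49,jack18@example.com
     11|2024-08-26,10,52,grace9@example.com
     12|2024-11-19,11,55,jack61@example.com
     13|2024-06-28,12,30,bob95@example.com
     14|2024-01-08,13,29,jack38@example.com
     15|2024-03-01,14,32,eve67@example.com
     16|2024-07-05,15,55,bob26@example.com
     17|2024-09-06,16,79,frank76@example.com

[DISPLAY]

     ┃■■■■■■■■■■                     
     ┃■■■■■■■■■■                     
━━━━━━━━━━━━━━━━━━━━━━┓              
leViewer              ┃              
──────────────────────┨              
e,id,age,email       ▲┃              
4-06-21,1,22,frank25@█┃              
4-11-04,2,46,carol28@░┃              
4-01-05,3,63,grace44@░┃━━━━━━━━━━━━━━
4-05-11,4,72,dave97@e░┃              
4-05-24,5,73,eve94@ex░┃              
4-02-13,6,24,alice66@░┃              
4-10-04,7,46,eve59@ex░┃              
4-10-11,8,39,alice71@░┃              
4-01-15,9,49,jack18@e░┃              
4-08-26,10,52,grace9@░┃*    +++++++++
4-11-19,11,55,jack61@▼┃*             
━━━━━━━━━━━━━━━━━━━━━━┛*             
                   ┃                 
                   ┃                 
                   ┃                 
                   ┃                 


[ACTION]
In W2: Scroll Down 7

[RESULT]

     ┃■■■■■■■■■■                     
     ┃■■■■■■■■■■                     
━━━━━━━━━━━━━━━━━━━━━━┓              
leViewer              ┃              
──────────────────────┨              
4-05-24,5,73,eve94@ex▲┃              
4-02-13,6,24,alice66@░┃              
4-10-04,7,46,eve59@ex░┃              
4-10-11,8,39,alice71@░┃━━━━━━━━━━━━━━
4-01-15,9,49,jack18@e░┃              
4-08-26,10,52,grace9@░┃              
4-11-19,11,55,jack61@░┃              
4-06-28,12,30,bob95@e░┃              
4-01-08,13,29,jack38@░┃              
4-03-01,14,32,eve67@e░┃              
4-07-05,15,55,bob26@e█┃*    +++++++++
4-09-06,16,79,frank76▼┃*             
━━━━━━━━━━━━━━━━━━━━━━┛*             
                   ┃                 
                   ┃                 
                   ┃                 
                   ┃                 


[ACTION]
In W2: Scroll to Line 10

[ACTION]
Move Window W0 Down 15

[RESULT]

     ┃■■■■■■■■■■                     
     ┃■■■■■■■■■■                     
━━━━━━━━━━━━━━━━━━━━━━┓              
leViewer              ┃              
──────────────────────┨              
4-05-24,5,73,eve94@ex▲┃              
4-02-13,6,24,alice66@░┃              
4-10-04,7,46,eve59@ex░┃              
4-10-11,8,39,alice71@░┃━━━━━━━━━━━━━━
4-01-15,9,49,jack18@e░┃━━━━━━━━━━━━━━
4-08-26,10,52,grace9@░┃awingCanvas   
4-11-19,11,55,jack61@░┃──────────────
4-06-28,12,30,bob95@e░┃              
4-01-08,13,29,jack38@░┃              
4-03-01,14,32,eve67@e░┃              
4-07-05,15,55,bob26@e█┃              
4-09-06,16,79,frank76▼┃              
━━━━━━━━━━━━━━━━━━━━━━┛              
                   ┃ ***    +++++++++
                   ┃ ***             
                   ┃ ***             
                   ┃                 


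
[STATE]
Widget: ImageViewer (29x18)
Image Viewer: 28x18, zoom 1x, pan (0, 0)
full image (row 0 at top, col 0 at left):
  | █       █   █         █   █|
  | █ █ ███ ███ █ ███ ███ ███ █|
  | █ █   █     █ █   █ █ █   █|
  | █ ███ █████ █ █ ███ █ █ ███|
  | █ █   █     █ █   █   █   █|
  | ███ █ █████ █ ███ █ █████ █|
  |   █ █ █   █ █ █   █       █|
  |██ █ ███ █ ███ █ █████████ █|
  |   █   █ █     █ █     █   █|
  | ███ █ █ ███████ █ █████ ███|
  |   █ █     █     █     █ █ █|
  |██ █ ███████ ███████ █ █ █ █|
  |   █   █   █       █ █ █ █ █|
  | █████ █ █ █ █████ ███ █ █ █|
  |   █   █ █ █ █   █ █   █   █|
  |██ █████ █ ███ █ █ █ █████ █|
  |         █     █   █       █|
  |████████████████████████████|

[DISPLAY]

 █       █   █         █   █ 
 █ █ ███ ███ █ ███ ███ ███ █ 
 █ █   █     █ █   █ █ █   █ 
 █ ███ █████ █ █ ███ █ █ ███ 
 █ █   █     █ █   █   █   █ 
 ███ █ █████ █ ███ █ █████ █ 
   █ █ █   █ █ █   █       █ 
██ █ ███ █ ███ █ █████████ █ 
   █   █ █     █ █     █   █ 
 ███ █ █ ███████ █ █████ ███ 
   █ █     █     █     █ █ █ 
██ █ ███████ ███████ █ █ █ █ 
   █   █   █       █ █ █ █ █ 
 █████ █ █ █ █████ ███ █ █ █ 
   █   █ █ █ █   █ █   █   █ 
██ █████ █ ███ █ █ █ █████ █ 
         █     █   █       █ 
████████████████████████████ 


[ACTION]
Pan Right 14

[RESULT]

         █   █               
 ███ ███ ███ █               
 █   █ █ █   █               
 █ ███ █ █ ███               
 █   █   █   █               
 ███ █ █████ █               
 █   █       █               
 █ █████████ █               
 █ █     █   █               
██ █ █████ ███               
   █     █ █ █               
██████ █ █ █ █               
     █ █ █ █ █               
████ ███ █ █ █               
   █ █   █   █               
 █ █ █ █████ █               
 █   █       █               
██████████████               


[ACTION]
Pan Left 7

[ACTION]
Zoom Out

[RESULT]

  █   █         █   █        
█ ███ █ ███ ███ ███ █        
█     █ █   █ █ █   █        
█████ █ █ ███ █ █ ███        
█     █ █   █   █   █        
█████ █ ███ █ █████ █        
█   █ █ █   █       █        
█ █ ███ █ █████████ █        
█ █     █ █     █   █        
█ ███████ █ █████ ███        
    █     █     █ █ █        
█████ ███████ █ █ █ █        
█   █       █ █ █ █ █        
█ █ █ █████ ███ █ █ █        
█ █ █ █   █ █   █   █        
█ █ ███ █ █ █ █████ █        
  █     █   █       █        
█████████████████████        


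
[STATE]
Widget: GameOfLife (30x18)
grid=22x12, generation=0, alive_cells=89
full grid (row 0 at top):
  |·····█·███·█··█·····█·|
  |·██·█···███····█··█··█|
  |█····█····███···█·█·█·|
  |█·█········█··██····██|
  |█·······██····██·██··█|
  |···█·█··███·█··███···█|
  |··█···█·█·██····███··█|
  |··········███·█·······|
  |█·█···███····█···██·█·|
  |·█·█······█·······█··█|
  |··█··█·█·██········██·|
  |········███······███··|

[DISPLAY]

Gen: 0                        
·····█·███·█··█·····█·        
·██·█···███····█··█··█        
█····█····███···█·█·█·        
█·█········█··██····██        
█·······██····██·██··█        
···█·█··███·█··███···█        
··█···█·█·██····███··█        
··········███·█·······        
█·█···███····█···██·█·        
·█·█······█·······█··█        
··█··█·█·██········██·        
········███······███··        
                              
                              
                              
                              
                              


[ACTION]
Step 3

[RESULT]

Gen: 3                        
··██·█·█··············        
·█·····█······██·██···        
█······█·····█····█···        
··█·██····██··█·······        
·········██···········        
·······█··█···█··█···█        
······█··█·██··█·····█        
███···█···█···██··█···        
█······██·█·██·█···██·        
██··········██··██····        
··█······█·█·····██··█        
··········█·······████        
                              
                              
                              
                              
                              


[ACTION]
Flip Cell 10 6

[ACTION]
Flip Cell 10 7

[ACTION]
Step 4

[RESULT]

Gen: 7                        
·██···██·········█····        
█··█·█··█·······█·█···        
·██···███·······█·█···        
·······██········█····        
······███·············        
······██··············        
·····███·····█·██·····        
··██·█···██·█··█······        
··██·█···██···········        
··██··█···█····█······        
········█·····██·····█        
···············█··████        
                              
                              
                              
                              
                              


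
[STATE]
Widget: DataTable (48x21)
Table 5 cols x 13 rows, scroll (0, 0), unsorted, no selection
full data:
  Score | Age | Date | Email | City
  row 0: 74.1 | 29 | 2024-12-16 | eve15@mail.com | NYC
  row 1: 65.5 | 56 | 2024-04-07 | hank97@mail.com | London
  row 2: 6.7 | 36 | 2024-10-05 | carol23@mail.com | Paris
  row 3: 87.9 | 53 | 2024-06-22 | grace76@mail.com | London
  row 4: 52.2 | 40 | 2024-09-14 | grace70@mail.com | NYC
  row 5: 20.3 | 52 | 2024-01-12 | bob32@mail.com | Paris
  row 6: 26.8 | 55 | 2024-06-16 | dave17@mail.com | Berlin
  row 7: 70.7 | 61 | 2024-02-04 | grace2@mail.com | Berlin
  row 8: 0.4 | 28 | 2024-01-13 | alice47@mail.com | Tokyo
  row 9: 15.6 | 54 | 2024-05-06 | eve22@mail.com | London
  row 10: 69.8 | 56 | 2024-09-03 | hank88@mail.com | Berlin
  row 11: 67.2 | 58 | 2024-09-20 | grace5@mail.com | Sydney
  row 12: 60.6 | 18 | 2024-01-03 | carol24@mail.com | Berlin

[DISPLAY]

Score│Age│Date      │Email           │City      
─────┼───┼──────────┼────────────────┼──────    
74.1 │29 │2024-12-16│eve15@mail.com  │NYC       
65.5 │56 │2024-04-07│hank97@mail.com │London    
6.7  │36 │2024-10-05│carol23@mail.com│Paris     
87.9 │53 │2024-06-22│grace76@mail.com│London    
52.2 │40 │2024-09-14│grace70@mail.com│NYC       
20.3 │52 │2024-01-12│bob32@mail.com  │Paris     
26.8 │55 │2024-06-16│dave17@mail.com │Berlin    
70.7 │61 │2024-02-04│grace2@mail.com │Berlin    
0.4  │28 │2024-01-13│alice47@mail.com│Tokyo     
15.6 │54 │2024-05-06│eve22@mail.com  │London    
69.8 │56 │2024-09-03│hank88@mail.com │Berlin    
67.2 │58 │2024-09-20│grace5@mail.com │Sydney    
60.6 │18 │2024-01-03│carol24@mail.com│Berlin    
                                                
                                                
                                                
                                                
                                                
                                                


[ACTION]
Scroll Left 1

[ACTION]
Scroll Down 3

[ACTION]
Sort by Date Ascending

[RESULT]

Score│Age│Date     ▲│Email           │City      
─────┼───┼──────────┼────────────────┼──────    
60.6 │18 │2024-01-03│carol24@mail.com│Berlin    
20.3 │52 │2024-01-12│bob32@mail.com  │Paris     
0.4  │28 │2024-01-13│alice47@mail.com│Tokyo     
70.7 │61 │2024-02-04│grace2@mail.com │Berlin    
65.5 │56 │2024-04-07│hank97@mail.com │London    
15.6 │54 │2024-05-06│eve22@mail.com  │London    
26.8 │55 │2024-06-16│dave17@mail.com │Berlin    
87.9 │53 │2024-06-22│grace76@mail.com│London    
69.8 │56 │2024-09-03│hank88@mail.com │Berlin    
52.2 │40 │2024-09-14│grace70@mail.com│NYC       
67.2 │58 │2024-09-20│grace5@mail.com │Sydney    
6.7  │36 │2024-10-05│carol23@mail.com│Paris     
74.1 │29 │2024-12-16│eve15@mail.com  │NYC       
                                                
                                                
                                                
                                                
                                                
                                                


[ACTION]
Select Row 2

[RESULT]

Score│Age│Date     ▲│Email           │City      
─────┼───┼──────────┼────────────────┼──────    
60.6 │18 │2024-01-03│carol24@mail.com│Berlin    
20.3 │52 │2024-01-12│bob32@mail.com  │Paris     
>.4  │28 │2024-01-13│alice47@mail.com│Tokyo     
70.7 │61 │2024-02-04│grace2@mail.com │Berlin    
65.5 │56 │2024-04-07│hank97@mail.com │London    
15.6 │54 │2024-05-06│eve22@mail.com  │London    
26.8 │55 │2024-06-16│dave17@mail.com │Berlin    
87.9 │53 │2024-06-22│grace76@mail.com│London    
69.8 │56 │2024-09-03│hank88@mail.com │Berlin    
52.2 │40 │2024-09-14│grace70@mail.com│NYC       
67.2 │58 │2024-09-20│grace5@mail.com │Sydney    
6.7  │36 │2024-10-05│carol23@mail.com│Paris     
74.1 │29 │2024-12-16│eve15@mail.com  │NYC       
                                                
                                                
                                                
                                                
                                                
                                                


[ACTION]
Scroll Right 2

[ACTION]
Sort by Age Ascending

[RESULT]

Score│Ag▲│Date      │Email           │City      
─────┼───┼──────────┼────────────────┼──────    
60.6 │18 │2024-01-03│carol24@mail.com│Berlin    
0.4  │28 │2024-01-13│alice47@mail.com│Tokyo     
>4.1 │29 │2024-12-16│eve15@mail.com  │NYC       
6.7  │36 │2024-10-05│carol23@mail.com│Paris     
52.2 │40 │2024-09-14│grace70@mail.com│NYC       
20.3 │52 │2024-01-12│bob32@mail.com  │Paris     
87.9 │53 │2024-06-22│grace76@mail.com│London    
15.6 │54 │2024-05-06│eve22@mail.com  │London    
26.8 │55 │2024-06-16│dave17@mail.com │Berlin    
65.5 │56 │2024-04-07│hank97@mail.com │London    
69.8 │56 │2024-09-03│hank88@mail.com │Berlin    
67.2 │58 │2024-09-20│grace5@mail.com │Sydney    
70.7 │61 │2024-02-04│grace2@mail.com │Berlin    
                                                
                                                
                                                
                                                
                                                
                                                


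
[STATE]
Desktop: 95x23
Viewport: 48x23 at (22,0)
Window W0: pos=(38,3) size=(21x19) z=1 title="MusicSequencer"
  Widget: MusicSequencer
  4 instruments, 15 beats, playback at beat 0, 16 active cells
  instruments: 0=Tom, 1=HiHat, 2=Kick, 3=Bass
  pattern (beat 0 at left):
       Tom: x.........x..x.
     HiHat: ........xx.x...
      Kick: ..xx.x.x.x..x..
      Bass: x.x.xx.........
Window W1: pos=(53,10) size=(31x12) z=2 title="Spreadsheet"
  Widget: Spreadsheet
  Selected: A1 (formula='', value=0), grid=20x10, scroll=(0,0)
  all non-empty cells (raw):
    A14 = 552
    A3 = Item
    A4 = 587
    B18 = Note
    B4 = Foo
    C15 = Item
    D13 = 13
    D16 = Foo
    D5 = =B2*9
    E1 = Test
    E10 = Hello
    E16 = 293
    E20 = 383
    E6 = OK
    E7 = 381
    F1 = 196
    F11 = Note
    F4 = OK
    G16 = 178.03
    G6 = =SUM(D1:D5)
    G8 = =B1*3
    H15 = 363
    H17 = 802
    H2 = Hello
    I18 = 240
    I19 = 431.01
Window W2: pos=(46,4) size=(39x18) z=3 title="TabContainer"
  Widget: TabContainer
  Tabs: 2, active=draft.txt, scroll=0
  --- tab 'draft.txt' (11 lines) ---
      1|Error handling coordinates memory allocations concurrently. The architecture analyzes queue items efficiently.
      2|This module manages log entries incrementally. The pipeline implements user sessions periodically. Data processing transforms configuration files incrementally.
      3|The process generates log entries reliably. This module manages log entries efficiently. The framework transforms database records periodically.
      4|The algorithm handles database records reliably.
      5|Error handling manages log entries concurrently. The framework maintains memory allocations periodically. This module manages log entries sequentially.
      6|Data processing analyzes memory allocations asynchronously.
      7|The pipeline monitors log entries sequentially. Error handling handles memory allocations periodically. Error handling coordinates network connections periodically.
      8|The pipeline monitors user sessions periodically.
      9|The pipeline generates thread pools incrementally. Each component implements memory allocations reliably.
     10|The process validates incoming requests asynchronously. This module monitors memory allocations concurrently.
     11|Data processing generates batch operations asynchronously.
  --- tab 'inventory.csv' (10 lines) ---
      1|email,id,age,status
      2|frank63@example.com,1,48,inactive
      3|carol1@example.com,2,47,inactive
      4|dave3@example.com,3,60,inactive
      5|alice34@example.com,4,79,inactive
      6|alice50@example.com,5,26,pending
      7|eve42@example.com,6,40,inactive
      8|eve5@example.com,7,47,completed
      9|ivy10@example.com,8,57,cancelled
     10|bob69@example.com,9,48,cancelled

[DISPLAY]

                                                
                                                
                                                
                ┏━━━━━━━━━━━━━━━━━━━┓           
                ┃ MusicS┏━━━━━━━━━━━━━━━━━━━━━━━
                ┠───────┃ TabContainer          
                ┃      ▼┠───────────────────────
                ┃   Tom█┃[draft.txt]│ inventory.
                ┃ HiHat·┃───────────────────────
                ┃  Kick·┃Error handling coordina
                ┃  Bass█┃This module manages log
                ┃       ┃The process generates l
                ┃       ┃The algorithm handles d
                ┃       ┃Error handling manages 
                ┃       ┃Data processing analyze
                ┃       ┃The pipeline monitors l
                ┃       ┃The pipeline monitors u
                ┃       ┃The pipeline generates 
                ┃       ┃The process validates i
                ┃       ┃Data processing generat
                ┃       ┃                       
                ┗━━━━━━━┗━━━━━━━━━━━━━━━━━━━━━━━
                                                


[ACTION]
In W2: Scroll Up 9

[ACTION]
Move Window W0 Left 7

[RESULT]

                                                
                                                
                                                
         ┏━━━━━━━━━━━━━━━━━━━┓                  
         ┃ MusicSequence┏━━━━━━━━━━━━━━━━━━━━━━━
         ┠──────────────┃ TabContainer          
         ┃      ▼1234567┠───────────────────────
         ┃   Tom█·······┃[draft.txt]│ inventory.
         ┃ HiHat········┃───────────────────────
         ┃  Kick··██·█·█┃Error handling coordina
         ┃  Bass█·█·██··┃This module manages log
         ┃              ┃The process generates l
         ┃              ┃The algorithm handles d
         ┃              ┃Error handling manages 
         ┃              ┃Data processing analyze
         ┃              ┃The pipeline monitors l
         ┃              ┃The pipeline monitors u
         ┃              ┃The pipeline generates 
         ┃              ┃The process validates i
         ┃              ┃Data processing generat
         ┃              ┃                       
         ┗━━━━━━━━━━━━━━┗━━━━━━━━━━━━━━━━━━━━━━━
                                                


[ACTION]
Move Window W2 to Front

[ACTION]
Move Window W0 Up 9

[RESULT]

         ┏━━━━━━━━━━━━━━━━━━━┓                  
         ┃ MusicSequencer    ┃                  
         ┠───────────────────┨                  
         ┃      ▼123456789012┃                  
         ┃   Tom█·······┏━━━━━━━━━━━━━━━━━━━━━━━
         ┃ HiHat········┃ TabContainer          
         ┃  Kick··██·█·█┠───────────────────────
         ┃  Bass█·█·██··┃[draft.txt]│ inventory.
         ┃              ┃───────────────────────
         ┃              ┃Error handling coordina
         ┃              ┃This module manages log
         ┃              ┃The process generates l
         ┃              ┃The algorithm handles d
         ┃              ┃Error handling manages 
         ┃              ┃Data processing analyze
         ┃              ┃The pipeline monitors l
         ┃              ┃The pipeline monitors u
         ┃              ┃The pipeline generates 
         ┗━━━━━━━━━━━━━━┃The process validates i
                        ┃Data processing generat
                        ┃                       
                        ┗━━━━━━━━━━━━━━━━━━━━━━━
                                                
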